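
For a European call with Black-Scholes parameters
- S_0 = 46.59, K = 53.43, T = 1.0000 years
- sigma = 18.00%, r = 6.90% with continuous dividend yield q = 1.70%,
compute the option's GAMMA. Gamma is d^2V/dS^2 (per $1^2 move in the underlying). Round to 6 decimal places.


d1 = -0.3821470008; d2 = -0.5621470008
phi(d1) = 0.3708503384; exp(-qT) = 0.9831436846; exp(-rT) = 0.9333266801
Gamma = exp(-qT) * phi(d1) / (S * sigma * sqrt(T)) = 0.9831436846 * 0.3708503384 / (46.5900 * 0.1800 * 1.0000000000) = 0.043476

Answer: Gamma = 0.043476


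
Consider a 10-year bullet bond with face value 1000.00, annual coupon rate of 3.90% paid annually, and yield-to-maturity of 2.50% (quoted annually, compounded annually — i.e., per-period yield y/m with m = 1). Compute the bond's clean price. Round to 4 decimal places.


Answer: Price = 1122.5289

Derivation:
Coupon per period c = face * coupon_rate / m = 39.000000
Periods per year m = 1; per-period yield y/m = 0.025000
Number of cashflows N = 10
Cashflows (t years, CF_t, discount factor 1/(1+y/m)^(m*t), PV):
  t = 1.0000: CF_t = 39.000000, DF = 0.975610, PV = 38.048780
  t = 2.0000: CF_t = 39.000000, DF = 0.951814, PV = 37.120761
  t = 3.0000: CF_t = 39.000000, DF = 0.928599, PV = 36.215377
  t = 4.0000: CF_t = 39.000000, DF = 0.905951, PV = 35.332075
  t = 5.0000: CF_t = 39.000000, DF = 0.883854, PV = 34.470317
  t = 6.0000: CF_t = 39.000000, DF = 0.862297, PV = 33.629578
  t = 7.0000: CF_t = 39.000000, DF = 0.841265, PV = 32.809344
  t = 8.0000: CF_t = 39.000000, DF = 0.820747, PV = 32.009116
  t = 9.0000: CF_t = 39.000000, DF = 0.800728, PV = 31.228406
  t = 10.0000: CF_t = 1039.000000, DF = 0.781198, PV = 811.665139
Price P = sum_t PV_t = 1122.528895


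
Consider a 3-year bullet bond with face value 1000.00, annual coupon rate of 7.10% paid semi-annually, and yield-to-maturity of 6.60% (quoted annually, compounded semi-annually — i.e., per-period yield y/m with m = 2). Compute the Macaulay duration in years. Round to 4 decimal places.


Answer: Macaulay duration = 2.7562 years

Derivation:
Coupon per period c = face * coupon_rate / m = 35.500000
Periods per year m = 2; per-period yield y/m = 0.033000
Number of cashflows N = 6
Cashflows (t years, CF_t, discount factor 1/(1+y/m)^(m*t), PV):
  t = 0.5000: CF_t = 35.500000, DF = 0.968054, PV = 34.365924
  t = 1.0000: CF_t = 35.500000, DF = 0.937129, PV = 33.268078
  t = 1.5000: CF_t = 35.500000, DF = 0.907192, PV = 32.205303
  t = 2.0000: CF_t = 35.500000, DF = 0.878211, PV = 31.176479
  t = 2.5000: CF_t = 35.500000, DF = 0.850156, PV = 30.180522
  t = 3.0000: CF_t = 1035.500000, DF = 0.822997, PV = 852.213038
Price P = sum_t PV_t = 1013.409344
Macaulay numerator sum_t t * PV_t:
  t * PV_t at t = 0.5000: 17.182962
  t * PV_t at t = 1.0000: 33.268078
  t * PV_t at t = 1.5000: 48.307954
  t * PV_t at t = 2.0000: 62.352958
  t * PV_t at t = 2.5000: 75.451305
  t * PV_t at t = 3.0000: 2556.639114
Macaulay duration D = (sum_t t * PV_t) / P = 2793.202371 / 1013.409344 = 2.756243


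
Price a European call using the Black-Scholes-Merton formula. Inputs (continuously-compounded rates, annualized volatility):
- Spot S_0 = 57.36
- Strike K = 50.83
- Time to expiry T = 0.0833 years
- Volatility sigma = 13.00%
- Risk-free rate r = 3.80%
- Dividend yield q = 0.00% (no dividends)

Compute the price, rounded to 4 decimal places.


Answer: Price = 6.6909

Derivation:
d1 = (ln(S/K) + (r - q + 0.5*sigma^2) * T) / (sigma * sqrt(T)) = 3.32433053
d2 = d1 - sigma * sqrt(T) = 3.28681027
exp(-rT) = 0.99683960; exp(-qT) = 1.00000000
C = S_0 * exp(-qT) * N(d1) - K * exp(-rT) * N(d2)
N(d1) = 0.99955684; N(d2) = 0.99949335
C = 57.3600 * 1.00000000 * 0.99955684 - 50.8300 * 0.99683960 * 0.99949335 = 6.6909


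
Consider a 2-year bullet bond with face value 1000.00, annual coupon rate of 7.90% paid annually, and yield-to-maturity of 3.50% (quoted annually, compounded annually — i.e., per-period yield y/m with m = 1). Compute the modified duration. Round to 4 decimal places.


Answer: Modified duration = 1.8643

Derivation:
Coupon per period c = face * coupon_rate / m = 79.000000
Periods per year m = 1; per-period yield y/m = 0.035000
Number of cashflows N = 2
Cashflows (t years, CF_t, discount factor 1/(1+y/m)^(m*t), PV):
  t = 1.0000: CF_t = 79.000000, DF = 0.966184, PV = 76.328502
  t = 2.0000: CF_t = 1079.000000, DF = 0.933511, PV = 1007.258046
Price P = sum_t PV_t = 1083.586548
First compute Macaulay numerator sum_t t * PV_t:
  t * PV_t at t = 1.0000: 76.328502
  t * PV_t at t = 2.0000: 2014.516091
Macaulay duration D = 2090.844594 / 1083.586548 = 1.929559
Modified duration = D / (1 + y/m) = 1.929559 / (1 + 0.035000) = 1.864309


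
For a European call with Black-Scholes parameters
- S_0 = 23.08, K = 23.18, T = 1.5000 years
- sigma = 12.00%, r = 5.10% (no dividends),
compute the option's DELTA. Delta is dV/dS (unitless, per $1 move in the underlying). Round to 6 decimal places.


Answer: Delta = 0.713822

Derivation:
d1 = 0.5645842770; d2 = 0.4176148924
phi(d1) = 0.3401678060; exp(-qT) = 1.0000000000; exp(-rT) = 0.9263529143
N(d1) = 0.7138217189
Delta = exp(-qT) * N(d1) = 1.0000000000 * 0.7138217189 = 0.713822


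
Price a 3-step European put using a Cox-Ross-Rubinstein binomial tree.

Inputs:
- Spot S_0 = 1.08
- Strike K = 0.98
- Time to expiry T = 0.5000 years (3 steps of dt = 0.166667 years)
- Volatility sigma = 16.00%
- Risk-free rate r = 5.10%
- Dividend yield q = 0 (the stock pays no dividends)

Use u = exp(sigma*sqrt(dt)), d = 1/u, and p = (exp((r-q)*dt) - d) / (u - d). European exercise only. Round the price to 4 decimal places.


Answer: Price = V(0,0) = 0.0082

Derivation:
dt = T/N = 0.166667
u = exp(sigma*sqrt(dt)) = 1.067500; d = 1/u = 0.936768
p = (exp((r-q)*dt) - d) / (u - d) = 0.548971
Discount per step: exp(-r*dt) = 0.991536
Stock lattice S(k, i) with i counting down-moves:
  k=0: S(0,0) = 1.0800
  k=1: S(1,0) = 1.1529; S(1,1) = 1.0117
  k=2: S(2,0) = 1.2307; S(2,1) = 1.0800; S(2,2) = 0.9477
  k=3: S(3,0) = 1.3138; S(3,1) = 1.1529; S(3,2) = 1.0117; S(3,3) = 0.8878
Terminal payoffs V(N, i) = max(K - S_T, 0):
  V(3,0) = 0.000000; V(3,1) = 0.000000; V(3,2) = 0.000000; V(3,3) = 0.092191
Backward induction: V(k, i) = exp(-r*dt) * [p * V(k+1, i) + (1-p) * V(k+1, i+1)].
  V(2,0) = exp(-r*dt) * [p*0.000000 + (1-p)*0.000000] = 0.000000
  V(2,1) = exp(-r*dt) * [p*0.000000 + (1-p)*0.000000] = 0.000000
  V(2,2) = exp(-r*dt) * [p*0.000000 + (1-p)*0.092191] = 0.041229
  V(1,0) = exp(-r*dt) * [p*0.000000 + (1-p)*0.000000] = 0.000000
  V(1,1) = exp(-r*dt) * [p*0.000000 + (1-p)*0.041229] = 0.018438
  V(0,0) = exp(-r*dt) * [p*0.000000 + (1-p)*0.018438] = 0.008246


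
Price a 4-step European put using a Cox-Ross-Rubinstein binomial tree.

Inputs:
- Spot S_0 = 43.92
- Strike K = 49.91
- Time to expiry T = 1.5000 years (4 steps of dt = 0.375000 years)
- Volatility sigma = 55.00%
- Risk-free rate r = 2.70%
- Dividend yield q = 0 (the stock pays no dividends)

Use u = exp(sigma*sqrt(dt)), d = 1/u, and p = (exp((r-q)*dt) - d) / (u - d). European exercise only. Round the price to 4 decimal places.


dt = T/N = 0.375000
u = exp(sigma*sqrt(dt)) = 1.400466; d = 1/u = 0.714048
p = (exp((r-q)*dt) - d) / (u - d) = 0.431411
Discount per step: exp(-r*dt) = 0.989926
Stock lattice S(k, i) with i counting down-moves:
  k=0: S(0,0) = 43.9200
  k=1: S(1,0) = 61.5085; S(1,1) = 31.3610
  k=2: S(2,0) = 86.1405; S(2,1) = 43.9200; S(2,2) = 22.3933
  k=3: S(3,0) = 120.6368; S(3,1) = 61.5085; S(3,2) = 31.3610; S(3,3) = 15.9899
  k=4: S(4,0) = 168.9477; S(4,1) = 86.1405; S(4,2) = 43.9200; S(4,3) = 22.3933; S(4,4) = 11.4175
Terminal payoffs V(N, i) = max(K - S_T, 0):
  V(4,0) = 0.000000; V(4,1) = 0.000000; V(4,2) = 5.990000; V(4,3) = 27.516738; V(4,4) = 38.492464
Backward induction: V(k, i) = exp(-r*dt) * [p * V(k+1, i) + (1-p) * V(k+1, i+1)].
  V(3,0) = exp(-r*dt) * [p*0.000000 + (1-p)*0.000000] = 0.000000
  V(3,1) = exp(-r*dt) * [p*0.000000 + (1-p)*5.990000] = 3.371536
  V(3,2) = exp(-r*dt) * [p*5.990000 + (1-p)*27.516738] = 18.046215
  V(3,3) = exp(-r*dt) * [p*27.516738 + (1-p)*38.492464] = 33.417343
  V(2,0) = exp(-r*dt) * [p*0.000000 + (1-p)*3.371536] = 1.897706
  V(2,1) = exp(-r*dt) * [p*3.371536 + (1-p)*18.046215] = 11.597374
  V(2,2) = exp(-r*dt) * [p*18.046215 + (1-p)*33.417343] = 26.516225
  V(1,0) = exp(-r*dt) * [p*1.897706 + (1-p)*11.597374] = 7.338152
  V(1,1) = exp(-r*dt) * [p*11.597374 + (1-p)*26.516225] = 19.877780
  V(0,0) = exp(-r*dt) * [p*7.338152 + (1-p)*19.877780] = 14.322293

Answer: Price = V(0,0) = 14.3223


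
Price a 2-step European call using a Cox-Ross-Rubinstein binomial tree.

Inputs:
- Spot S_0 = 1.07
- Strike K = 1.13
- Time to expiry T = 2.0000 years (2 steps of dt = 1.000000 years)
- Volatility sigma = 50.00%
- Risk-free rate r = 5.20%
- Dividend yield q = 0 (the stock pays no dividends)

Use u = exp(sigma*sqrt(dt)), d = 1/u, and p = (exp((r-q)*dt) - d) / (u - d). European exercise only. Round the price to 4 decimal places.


Answer: Price = V(0,0) = 0.2947

Derivation:
dt = T/N = 1.000000
u = exp(sigma*sqrt(dt)) = 1.648721; d = 1/u = 0.606531
p = (exp((r-q)*dt) - d) / (u - d) = 0.428756
Discount per step: exp(-r*dt) = 0.949329
Stock lattice S(k, i) with i counting down-moves:
  k=0: S(0,0) = 1.0700
  k=1: S(1,0) = 1.7641; S(1,1) = 0.6490
  k=2: S(2,0) = 2.9086; S(2,1) = 1.0700; S(2,2) = 0.3936
Terminal payoffs V(N, i) = max(S_T - K, 0):
  V(2,0) = 1.778562; V(2,1) = 0.000000; V(2,2) = 0.000000
Backward induction: V(k, i) = exp(-r*dt) * [p * V(k+1, i) + (1-p) * V(k+1, i+1)].
  V(1,0) = exp(-r*dt) * [p*1.778562 + (1-p)*0.000000] = 0.723928
  V(1,1) = exp(-r*dt) * [p*0.000000 + (1-p)*0.000000] = 0.000000
  V(0,0) = exp(-r*dt) * [p*0.723928 + (1-p)*0.000000] = 0.294661


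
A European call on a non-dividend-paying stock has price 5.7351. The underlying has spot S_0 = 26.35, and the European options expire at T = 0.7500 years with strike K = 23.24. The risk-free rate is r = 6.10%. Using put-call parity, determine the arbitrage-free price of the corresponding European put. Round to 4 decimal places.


Put-call parity: C - P = S_0 * exp(-qT) - K * exp(-rT).
S_0 * exp(-qT) = 26.3500 * 1.00000000 = 26.35000000
K * exp(-rT) = 23.2400 * 0.95528075 = 22.20072469
P = C - S*exp(-qT) + K*exp(-rT)
P = 5.7351 - 26.35000000 + 22.20072469 = 1.5858

Answer: Put price = 1.5858


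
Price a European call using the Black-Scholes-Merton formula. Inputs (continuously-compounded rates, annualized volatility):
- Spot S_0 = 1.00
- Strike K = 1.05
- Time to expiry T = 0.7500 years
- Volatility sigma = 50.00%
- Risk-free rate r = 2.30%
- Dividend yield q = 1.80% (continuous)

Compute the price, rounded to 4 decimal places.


d1 = (ln(S/K) + (r - q + 0.5*sigma^2) * T) / (sigma * sqrt(T)) = 0.11249055
d2 = d1 - sigma * sqrt(T) = -0.32052215
exp(-rT) = 0.98289793; exp(-qT) = 0.98659072
C = S_0 * exp(-qT) * N(d1) - K * exp(-rT) * N(d2)
N(d1) = 0.54478277; N(d2) = 0.37428627
C = 1.0000 * 0.98659072 * 0.54478277 - 1.0500 * 0.98289793 * 0.37428627 = 0.1512

Answer: Price = 0.1512


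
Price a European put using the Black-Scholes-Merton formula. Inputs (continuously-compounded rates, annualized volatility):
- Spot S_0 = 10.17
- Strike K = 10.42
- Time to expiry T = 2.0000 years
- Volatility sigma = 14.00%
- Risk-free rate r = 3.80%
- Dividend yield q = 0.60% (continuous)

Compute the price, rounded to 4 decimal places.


d1 = (ln(S/K) + (r - q + 0.5*sigma^2) * T) / (sigma * sqrt(T)) = 0.29958687
d2 = d1 - sigma * sqrt(T) = 0.10159697
exp(-rT) = 0.92681621; exp(-qT) = 0.98807171
P = K * exp(-rT) * N(-d2) - S_0 * exp(-qT) * N(-d1)
N(-d1) = 0.38224615; N(-d2) = 0.45953829
P = 10.4200 * 0.92681621 * 0.45953829 - 10.1700 * 0.98807171 * 0.38224615 = 0.5969

Answer: Price = 0.5969


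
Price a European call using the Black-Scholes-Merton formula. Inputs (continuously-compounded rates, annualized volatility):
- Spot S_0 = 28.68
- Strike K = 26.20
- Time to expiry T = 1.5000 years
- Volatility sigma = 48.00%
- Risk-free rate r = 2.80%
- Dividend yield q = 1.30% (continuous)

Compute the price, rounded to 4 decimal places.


Answer: Price = 7.7672

Derivation:
d1 = (ln(S/K) + (r - q + 0.5*sigma^2) * T) / (sigma * sqrt(T)) = 0.48605464
d2 = d1 - sigma * sqrt(T) = -0.10182290
exp(-rT) = 0.95886978; exp(-qT) = 0.98068890
C = S_0 * exp(-qT) * N(d1) - K * exp(-rT) * N(d2)
N(d1) = 0.68653579; N(d2) = 0.45944862
C = 28.6800 * 0.98068890 * 0.68653579 - 26.2000 * 0.95886978 * 0.45944862 = 7.7672


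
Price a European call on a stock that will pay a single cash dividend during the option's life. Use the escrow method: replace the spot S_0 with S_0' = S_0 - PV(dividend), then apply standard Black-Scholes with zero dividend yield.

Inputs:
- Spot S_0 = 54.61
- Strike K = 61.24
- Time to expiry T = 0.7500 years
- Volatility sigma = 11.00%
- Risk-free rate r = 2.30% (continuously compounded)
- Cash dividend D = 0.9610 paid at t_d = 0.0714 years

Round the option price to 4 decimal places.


Answer: Price = 0.2987

Derivation:
PV(D) = D * exp(-r * t_d) = 0.9610 * 0.99835915 = 0.95942314
S_0' = S_0 - PV(D) = 54.6100 - 0.95942314 = 53.65057686
d1 = (ln(S_0'/K) + (r + sigma^2/2)*T) / (sigma*sqrt(T)) = -1.16016804
d2 = d1 - sigma*sqrt(T) = -1.25543083
exp(-rT) = 0.98289793
N(d1) = 0.12299020; N(d2) = 0.10466120
C = S_0' * N(d1) - K * exp(-rT) * N(d2) = 53.65057686 * 0.12299020 - 61.2400 * 0.98289793 * 0.10466120 = 0.2987


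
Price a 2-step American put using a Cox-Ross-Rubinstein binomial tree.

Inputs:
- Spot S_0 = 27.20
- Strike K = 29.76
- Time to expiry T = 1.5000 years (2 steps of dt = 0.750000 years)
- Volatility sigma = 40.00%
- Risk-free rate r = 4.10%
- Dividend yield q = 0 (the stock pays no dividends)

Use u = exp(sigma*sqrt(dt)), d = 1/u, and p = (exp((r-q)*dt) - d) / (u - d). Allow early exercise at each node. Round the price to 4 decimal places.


Answer: Price = V(0,0) = 6.1242

Derivation:
dt = T/N = 0.750000
u = exp(sigma*sqrt(dt)) = 1.413982; d = 1/u = 0.707222
p = (exp((r-q)*dt) - d) / (u - d) = 0.458437
Discount per step: exp(-r*dt) = 0.969718
Stock lattice S(k, i) with i counting down-moves:
  k=0: S(0,0) = 27.2000
  k=1: S(1,0) = 38.4603; S(1,1) = 19.2364
  k=2: S(2,0) = 54.3822; S(2,1) = 27.2000; S(2,2) = 13.6044
Terminal payoffs V(N, i) = max(K - S_T, 0):
  V(2,0) = 0.000000; V(2,1) = 2.560000; V(2,2) = 16.155554
Backward induction: V(k, i) = exp(-r*dt) * [p * V(k+1, i) + (1-p) * V(k+1, i+1)]; then take max(V_cont, immediate exercise) for American.
  V(1,0) = exp(-r*dt) * [p*0.000000 + (1-p)*2.560000] = 1.344417; exercise = 0.000000; V(1,0) = max -> 1.344417
  V(1,1) = exp(-r*dt) * [p*2.560000 + (1-p)*16.155554] = 9.622359; exercise = 10.523552; V(1,1) = max -> 10.523552
  V(0,0) = exp(-r*dt) * [p*1.344417 + (1-p)*10.523552] = 6.124247; exercise = 2.560000; V(0,0) = max -> 6.124247


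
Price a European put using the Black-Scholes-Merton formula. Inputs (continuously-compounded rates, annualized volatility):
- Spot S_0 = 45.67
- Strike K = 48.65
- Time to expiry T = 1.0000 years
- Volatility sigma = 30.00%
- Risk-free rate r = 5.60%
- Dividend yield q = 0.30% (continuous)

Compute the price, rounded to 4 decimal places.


Answer: Price = 5.6938

Derivation:
d1 = (ln(S/K) + (r - q + 0.5*sigma^2) * T) / (sigma * sqrt(T)) = 0.11596606
d2 = d1 - sigma * sqrt(T) = -0.18403394
exp(-rT) = 0.94553914; exp(-qT) = 0.99700450
P = K * exp(-rT) * N(-d2) - S_0 * exp(-qT) * N(-d1)
N(-d1) = 0.45383972; N(-d2) = 0.57300658
P = 48.6500 * 0.94553914 * 0.57300658 - 45.6700 * 0.99700450 * 0.45383972 = 5.6938


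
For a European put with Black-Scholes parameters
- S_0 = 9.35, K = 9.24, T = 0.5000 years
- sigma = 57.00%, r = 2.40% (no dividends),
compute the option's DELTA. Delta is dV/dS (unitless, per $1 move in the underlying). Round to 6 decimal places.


d1 = 0.2606605436; d2 = -0.1423903217
phi(d1) = 0.3856170530; exp(-qT) = 1.0000000000; exp(-rT) = 0.9880717129
N(-d1) = 0.3971771480
Delta = -exp(-qT) * N(-d1) = -1.0000000000 * 0.3971771480 = -0.397177

Answer: Delta = -0.397177


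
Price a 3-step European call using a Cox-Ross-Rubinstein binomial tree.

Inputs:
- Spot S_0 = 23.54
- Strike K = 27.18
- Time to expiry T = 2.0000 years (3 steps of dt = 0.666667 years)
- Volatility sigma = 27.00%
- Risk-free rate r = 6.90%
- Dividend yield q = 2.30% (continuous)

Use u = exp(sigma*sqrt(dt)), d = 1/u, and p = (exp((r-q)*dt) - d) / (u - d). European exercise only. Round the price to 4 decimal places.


dt = T/N = 0.666667
u = exp(sigma*sqrt(dt)) = 1.246643; d = 1/u = 0.802154
p = (exp((r-q)*dt) - d) / (u - d) = 0.515171
Discount per step: exp(-r*dt) = 0.955042
Stock lattice S(k, i) with i counting down-moves:
  k=0: S(0,0) = 23.5400
  k=1: S(1,0) = 29.3460; S(1,1) = 18.8827
  k=2: S(2,0) = 36.5839; S(2,1) = 23.5400; S(2,2) = 15.1469
  k=3: S(3,0) = 45.6071; S(3,1) = 29.3460; S(3,2) = 18.8827; S(3,3) = 12.1501
Terminal payoffs V(N, i) = max(S_T - K, 0):
  V(3,0) = 18.427097; V(3,1) = 2.165969; V(3,2) = 0.000000; V(3,3) = 0.000000
Backward induction: V(k, i) = exp(-r*dt) * [p * V(k+1, i) + (1-p) * V(k+1, i+1)].
  V(2,0) = exp(-r*dt) * [p*18.427097 + (1-p)*2.165969] = 10.069221
  V(2,1) = exp(-r*dt) * [p*2.165969 + (1-p)*0.000000] = 1.065677
  V(2,2) = exp(-r*dt) * [p*0.000000 + (1-p)*0.000000] = 0.000000
  V(1,0) = exp(-r*dt) * [p*10.069221 + (1-p)*1.065677] = 5.447596
  V(1,1) = exp(-r*dt) * [p*1.065677 + (1-p)*0.000000] = 0.524323
  V(0,0) = exp(-r*dt) * [p*5.447596 + (1-p)*0.524323] = 2.923048

Answer: Price = V(0,0) = 2.9230


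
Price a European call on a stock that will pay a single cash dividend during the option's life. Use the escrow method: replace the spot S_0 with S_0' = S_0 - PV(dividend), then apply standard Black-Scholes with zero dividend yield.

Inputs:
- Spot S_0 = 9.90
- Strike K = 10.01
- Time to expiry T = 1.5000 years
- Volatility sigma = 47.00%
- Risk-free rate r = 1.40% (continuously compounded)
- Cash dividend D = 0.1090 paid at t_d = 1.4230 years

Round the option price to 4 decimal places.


Answer: Price = 2.2148

Derivation:
PV(D) = D * exp(-r * t_d) = 0.1090 * 0.98027513 = 0.10684999
S_0' = S_0 - PV(D) = 9.9000 - 0.10684999 = 9.79315001
d1 = (ln(S_0'/K) + (r + sigma^2/2)*T) / (sigma*sqrt(T)) = 0.28624906
d2 = d1 - sigma*sqrt(T) = -0.28938103
exp(-rT) = 0.97921896
N(d1) = 0.61265631; N(d2) = 0.38614490
C = S_0' * N(d1) - K * exp(-rT) * N(d2) = 9.79315001 * 0.61265631 - 10.0100 * 0.97921896 * 0.38614490 = 2.2148


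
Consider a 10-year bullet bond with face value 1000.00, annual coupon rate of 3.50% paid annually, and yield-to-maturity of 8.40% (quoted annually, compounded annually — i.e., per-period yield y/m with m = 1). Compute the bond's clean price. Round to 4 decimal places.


Coupon per period c = face * coupon_rate / m = 35.000000
Periods per year m = 1; per-period yield y/m = 0.084000
Number of cashflows N = 10
Cashflows (t years, CF_t, discount factor 1/(1+y/m)^(m*t), PV):
  t = 1.0000: CF_t = 35.000000, DF = 0.922509, PV = 32.287823
  t = 2.0000: CF_t = 35.000000, DF = 0.851023, PV = 29.785814
  t = 3.0000: CF_t = 35.000000, DF = 0.785077, PV = 27.477689
  t = 4.0000: CF_t = 35.000000, DF = 0.724241, PV = 25.348421
  t = 5.0000: CF_t = 35.000000, DF = 0.668119, PV = 23.384152
  t = 6.0000: CF_t = 35.000000, DF = 0.616346, PV = 21.572096
  t = 7.0000: CF_t = 35.000000, DF = 0.568585, PV = 19.900458
  t = 8.0000: CF_t = 35.000000, DF = 0.524524, PV = 18.358356
  t = 9.0000: CF_t = 35.000000, DF = 0.483879, PV = 16.935753
  t = 10.0000: CF_t = 1035.000000, DF = 0.446383, PV = 462.005906
Price P = sum_t PV_t = 677.056469

Answer: Price = 677.0565


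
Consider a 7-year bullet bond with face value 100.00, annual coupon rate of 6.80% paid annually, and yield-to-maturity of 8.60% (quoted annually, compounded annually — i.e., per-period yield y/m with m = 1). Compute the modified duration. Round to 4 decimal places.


Coupon per period c = face * coupon_rate / m = 6.800000
Periods per year m = 1; per-period yield y/m = 0.086000
Number of cashflows N = 7
Cashflows (t years, CF_t, discount factor 1/(1+y/m)^(m*t), PV):
  t = 1.0000: CF_t = 6.800000, DF = 0.920810, PV = 6.261510
  t = 2.0000: CF_t = 6.800000, DF = 0.847892, PV = 5.765663
  t = 3.0000: CF_t = 6.800000, DF = 0.780747, PV = 5.309082
  t = 4.0000: CF_t = 6.800000, DF = 0.718920, PV = 4.888658
  t = 5.0000: CF_t = 6.800000, DF = 0.661989, PV = 4.501526
  t = 6.0000: CF_t = 6.800000, DF = 0.609566, PV = 4.145052
  t = 7.0000: CF_t = 106.800000, DF = 0.561295, PV = 59.946313
Price P = sum_t PV_t = 90.817804
First compute Macaulay numerator sum_t t * PV_t:
  t * PV_t at t = 1.0000: 6.261510
  t * PV_t at t = 2.0000: 11.531326
  t * PV_t at t = 3.0000: 15.927246
  t * PV_t at t = 4.0000: 19.554630
  t * PV_t at t = 5.0000: 22.507631
  t * PV_t at t = 6.0000: 24.870311
  t * PV_t at t = 7.0000: 419.624190
Macaulay duration D = 520.276844 / 90.817804 = 5.728798
Modified duration = D / (1 + y/m) = 5.728798 / (1 + 0.086000) = 5.275136

Answer: Modified duration = 5.2751


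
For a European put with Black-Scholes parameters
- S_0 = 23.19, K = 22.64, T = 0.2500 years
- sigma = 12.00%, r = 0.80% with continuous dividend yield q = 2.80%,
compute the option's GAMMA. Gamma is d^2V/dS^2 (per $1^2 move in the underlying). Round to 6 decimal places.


d1 = 0.3467149655; d2 = 0.2867149655
phi(d1) = 0.3756700051; exp(-qT) = 0.9930244429; exp(-rT) = 0.9980019987
Gamma = exp(-qT) * phi(d1) / (S * sigma * sqrt(T)) = 0.9930244429 * 0.3756700051 / (23.1900 * 0.1200 * 0.5000000000) = 0.268111

Answer: Gamma = 0.268111


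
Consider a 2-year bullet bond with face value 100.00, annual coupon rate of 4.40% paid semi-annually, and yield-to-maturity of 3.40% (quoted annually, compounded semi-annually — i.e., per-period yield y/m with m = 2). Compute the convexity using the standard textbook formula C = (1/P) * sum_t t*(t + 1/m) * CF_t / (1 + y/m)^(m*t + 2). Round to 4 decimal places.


Answer: Convexity = 4.6316

Derivation:
Coupon per period c = face * coupon_rate / m = 2.200000
Periods per year m = 2; per-period yield y/m = 0.017000
Number of cashflows N = 4
Cashflows (t years, CF_t, discount factor 1/(1+y/m)^(m*t), PV):
  t = 0.5000: CF_t = 2.200000, DF = 0.983284, PV = 2.163225
  t = 1.0000: CF_t = 2.200000, DF = 0.966848, PV = 2.127065
  t = 1.5000: CF_t = 2.200000, DF = 0.950686, PV = 2.091509
  t = 2.0000: CF_t = 102.200000, DF = 0.934795, PV = 95.536007
Price P = sum_t PV_t = 101.917806
Convexity numerator sum_t t*(t + 1/m) * CF_t / (1+y/m)^(m*t + 2):
  t = 0.5000: term = 1.045755
  t = 1.0000: term = 3.084822
  t = 1.5000: term = 6.066514
  t = 2.0000: term = 461.843869
Convexity = (1/P) * sum = 472.040959 / 101.917806 = 4.631585


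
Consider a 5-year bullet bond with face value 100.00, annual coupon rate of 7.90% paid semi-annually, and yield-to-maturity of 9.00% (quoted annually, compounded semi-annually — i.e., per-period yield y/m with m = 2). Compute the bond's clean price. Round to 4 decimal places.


Coupon per period c = face * coupon_rate / m = 3.950000
Periods per year m = 2; per-period yield y/m = 0.045000
Number of cashflows N = 10
Cashflows (t years, CF_t, discount factor 1/(1+y/m)^(m*t), PV):
  t = 0.5000: CF_t = 3.950000, DF = 0.956938, PV = 3.779904
  t = 1.0000: CF_t = 3.950000, DF = 0.915730, PV = 3.617133
  t = 1.5000: CF_t = 3.950000, DF = 0.876297, PV = 3.461372
  t = 2.0000: CF_t = 3.950000, DF = 0.838561, PV = 3.312317
  t = 2.5000: CF_t = 3.950000, DF = 0.802451, PV = 3.169682
  t = 3.0000: CF_t = 3.950000, DF = 0.767896, PV = 3.033188
  t = 3.5000: CF_t = 3.950000, DF = 0.734828, PV = 2.902572
  t = 4.0000: CF_t = 3.950000, DF = 0.703185, PV = 2.777581
  t = 4.5000: CF_t = 3.950000, DF = 0.672904, PV = 2.657972
  t = 5.0000: CF_t = 103.950000, DF = 0.643928, PV = 66.936283
Price P = sum_t PV_t = 95.648005

Answer: Price = 95.6480


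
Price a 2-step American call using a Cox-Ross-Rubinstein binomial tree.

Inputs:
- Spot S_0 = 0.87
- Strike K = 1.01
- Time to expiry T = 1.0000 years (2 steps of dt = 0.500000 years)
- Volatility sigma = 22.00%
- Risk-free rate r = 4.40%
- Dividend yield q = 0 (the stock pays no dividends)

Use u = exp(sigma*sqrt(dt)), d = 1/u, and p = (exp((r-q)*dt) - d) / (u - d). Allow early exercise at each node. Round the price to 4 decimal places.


Answer: Price = V(0,0) = 0.0482

Derivation:
dt = T/N = 0.500000
u = exp(sigma*sqrt(dt)) = 1.168316; d = 1/u = 0.855933
p = (exp((r-q)*dt) - d) / (u - d) = 0.532394
Discount per step: exp(-r*dt) = 0.978240
Stock lattice S(k, i) with i counting down-moves:
  k=0: S(0,0) = 0.8700
  k=1: S(1,0) = 1.0164; S(1,1) = 0.7447
  k=2: S(2,0) = 1.1875; S(2,1) = 0.8700; S(2,2) = 0.6374
Terminal payoffs V(N, i) = max(S_T - K, 0):
  V(2,0) = 0.177517; V(2,1) = 0.000000; V(2,2) = 0.000000
Backward induction: V(k, i) = exp(-r*dt) * [p * V(k+1, i) + (1-p) * V(k+1, i+1)]; then take max(V_cont, immediate exercise) for American.
  V(1,0) = exp(-r*dt) * [p*0.177517 + (1-p)*0.000000] = 0.092453; exercise = 0.006435; V(1,0) = max -> 0.092453
  V(1,1) = exp(-r*dt) * [p*0.000000 + (1-p)*0.000000] = 0.000000; exercise = 0.000000; V(1,1) = max -> 0.000000
  V(0,0) = exp(-r*dt) * [p*0.092453 + (1-p)*0.000000] = 0.048150; exercise = 0.000000; V(0,0) = max -> 0.048150


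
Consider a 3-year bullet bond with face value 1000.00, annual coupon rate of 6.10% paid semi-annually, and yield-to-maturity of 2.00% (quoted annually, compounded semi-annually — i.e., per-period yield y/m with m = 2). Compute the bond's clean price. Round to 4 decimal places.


Coupon per period c = face * coupon_rate / m = 30.500000
Periods per year m = 2; per-period yield y/m = 0.010000
Number of cashflows N = 6
Cashflows (t years, CF_t, discount factor 1/(1+y/m)^(m*t), PV):
  t = 0.5000: CF_t = 30.500000, DF = 0.990099, PV = 30.198020
  t = 1.0000: CF_t = 30.500000, DF = 0.980296, PV = 29.899030
  t = 1.5000: CF_t = 30.500000, DF = 0.970590, PV = 29.603000
  t = 2.0000: CF_t = 30.500000, DF = 0.960980, PV = 29.309901
  t = 2.5000: CF_t = 30.500000, DF = 0.951466, PV = 29.019703
  t = 3.0000: CF_t = 1030.500000, DF = 0.942045, PV = 970.777615
Price P = sum_t PV_t = 1118.807268

Answer: Price = 1118.8073


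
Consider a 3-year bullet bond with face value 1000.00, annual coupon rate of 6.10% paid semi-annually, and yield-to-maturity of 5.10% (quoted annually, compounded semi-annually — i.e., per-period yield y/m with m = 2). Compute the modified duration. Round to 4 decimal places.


Coupon per period c = face * coupon_rate / m = 30.500000
Periods per year m = 2; per-period yield y/m = 0.025500
Number of cashflows N = 6
Cashflows (t years, CF_t, discount factor 1/(1+y/m)^(m*t), PV):
  t = 0.5000: CF_t = 30.500000, DF = 0.975134, PV = 29.741589
  t = 1.0000: CF_t = 30.500000, DF = 0.950886, PV = 29.002038
  t = 1.5000: CF_t = 30.500000, DF = 0.927242, PV = 28.280875
  t = 2.0000: CF_t = 30.500000, DF = 0.904185, PV = 27.577645
  t = 2.5000: CF_t = 30.500000, DF = 0.881702, PV = 26.891902
  t = 3.0000: CF_t = 1030.500000, DF = 0.859777, PV = 886.000583
Price P = sum_t PV_t = 1027.494633
First compute Macaulay numerator sum_t t * PV_t:
  t * PV_t at t = 0.5000: 14.870795
  t * PV_t at t = 1.0000: 29.002038
  t * PV_t at t = 1.5000: 42.421313
  t * PV_t at t = 2.0000: 55.155290
  t * PV_t at t = 2.5000: 67.229754
  t * PV_t at t = 3.0000: 2658.001750
Macaulay duration D = 2866.680940 / 1027.494633 = 2.789972
Modified duration = D / (1 + y/m) = 2.789972 / (1 + 0.025500) = 2.720596

Answer: Modified duration = 2.7206


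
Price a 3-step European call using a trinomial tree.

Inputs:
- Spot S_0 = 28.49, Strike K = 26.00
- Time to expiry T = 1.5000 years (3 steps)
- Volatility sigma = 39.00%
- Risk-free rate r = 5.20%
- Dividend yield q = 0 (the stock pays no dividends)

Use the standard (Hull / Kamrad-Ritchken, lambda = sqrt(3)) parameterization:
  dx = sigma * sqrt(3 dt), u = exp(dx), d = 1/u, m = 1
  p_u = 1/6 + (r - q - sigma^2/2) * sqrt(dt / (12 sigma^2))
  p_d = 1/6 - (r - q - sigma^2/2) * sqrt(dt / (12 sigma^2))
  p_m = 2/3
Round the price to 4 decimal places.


dt = T/N = 0.500000; dx = sigma*sqrt(3*dt) = 0.477650
u = exp(dx) = 1.612282; d = 1/u = 0.620239
p_u = 0.154079, p_m = 0.666667, p_d = 0.179254
Discount per step: exp(-r*dt) = 0.974335
Stock lattice S(k, j) with j the centered position index:
  k=0: S(0,+0) = 28.4900
  k=1: S(1,-1) = 17.6706; S(1,+0) = 28.4900; S(1,+1) = 45.9339
  k=2: S(2,-2) = 10.9600; S(2,-1) = 17.6706; S(2,+0) = 28.4900; S(2,+1) = 45.9339; S(2,+2) = 74.0584
  k=3: S(3,-3) = 6.7978; S(3,-2) = 10.9600; S(3,-1) = 17.6706; S(3,+0) = 28.4900; S(3,+1) = 45.9339; S(3,+2) = 74.0584; S(3,+3) = 119.4030
Terminal payoffs V(N, j) = max(S_T - K, 0):
  V(3,-3) = 0.000000; V(3,-2) = 0.000000; V(3,-1) = 0.000000; V(3,+0) = 2.490000; V(3,+1) = 19.933911; V(3,+2) = 48.058413; V(3,+3) = 93.403038
Backward induction: V(k, j) = exp(-r*dt) * [p_u * V(k+1, j+1) + p_m * V(k+1, j) + p_d * V(k+1, j-1)]
  V(2,-2) = exp(-r*dt) * [p_u*0.000000 + p_m*0.000000 + p_d*0.000000] = 0.000000
  V(2,-1) = exp(-r*dt) * [p_u*2.490000 + p_m*0.000000 + p_d*0.000000] = 0.373810
  V(2,+0) = exp(-r*dt) * [p_u*19.933911 + p_m*2.490000 + p_d*0.000000] = 4.609966
  V(2,+1) = exp(-r*dt) * [p_u*48.058413 + p_m*19.933911 + p_d*2.490000] = 20.597843
  V(2,+2) = exp(-r*dt) * [p_u*93.403038 + p_m*48.058413 + p_d*19.933911] = 48.720291
  V(1,-1) = exp(-r*dt) * [p_u*4.609966 + p_m*0.373810 + p_d*0.000000] = 0.934880
  V(1,+0) = exp(-r*dt) * [p_u*20.597843 + p_m*4.609966 + p_d*0.373810] = 6.151965
  V(1,+1) = exp(-r*dt) * [p_u*48.720291 + p_m*20.597843 + p_d*4.609966] = 21.498729
  V(0,+0) = exp(-r*dt) * [p_u*21.498729 + p_m*6.151965 + p_d*0.934880] = 7.386818

Answer: Price = V(0,0) = 7.3868


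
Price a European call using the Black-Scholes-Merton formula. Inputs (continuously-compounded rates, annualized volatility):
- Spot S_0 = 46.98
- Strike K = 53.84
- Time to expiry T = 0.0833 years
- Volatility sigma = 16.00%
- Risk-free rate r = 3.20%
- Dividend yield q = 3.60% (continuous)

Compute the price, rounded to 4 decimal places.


Answer: Price = 0.0010

Derivation:
d1 = (ln(S/K) + (r - q + 0.5*sigma^2) * T) / (sigma * sqrt(T)) = -2.93558334
d2 = d1 - sigma * sqrt(T) = -2.98176212
exp(-rT) = 0.99733795; exp(-qT) = 0.99700569
C = S_0 * exp(-qT) * N(d1) - K * exp(-rT) * N(d2)
N(d1) = 0.00166461; N(d2) = 0.00143297
C = 46.9800 * 0.99700569 * 0.00166461 - 53.8400 * 0.99733795 * 0.00143297 = 0.0010


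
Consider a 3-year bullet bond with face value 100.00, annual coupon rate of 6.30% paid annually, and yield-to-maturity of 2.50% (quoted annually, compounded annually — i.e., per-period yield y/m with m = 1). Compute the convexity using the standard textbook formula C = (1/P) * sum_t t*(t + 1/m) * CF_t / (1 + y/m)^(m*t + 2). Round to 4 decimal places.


Answer: Convexity = 10.5851

Derivation:
Coupon per period c = face * coupon_rate / m = 6.300000
Periods per year m = 1; per-period yield y/m = 0.025000
Number of cashflows N = 3
Cashflows (t years, CF_t, discount factor 1/(1+y/m)^(m*t), PV):
  t = 1.0000: CF_t = 6.300000, DF = 0.975610, PV = 6.146341
  t = 2.0000: CF_t = 6.300000, DF = 0.951814, PV = 5.996431
  t = 3.0000: CF_t = 106.300000, DF = 0.928599, PV = 98.710117
Price P = sum_t PV_t = 110.852890
Convexity numerator sum_t t*(t + 1/m) * CF_t / (1+y/m)^(m*t + 2):
  t = 1.0000: term = 11.700353
  t = 2.0000: term = 34.244934
  t = 3.0000: term = 1127.444529
Convexity = (1/P) * sum = 1173.389816 / 110.852890 = 10.585108


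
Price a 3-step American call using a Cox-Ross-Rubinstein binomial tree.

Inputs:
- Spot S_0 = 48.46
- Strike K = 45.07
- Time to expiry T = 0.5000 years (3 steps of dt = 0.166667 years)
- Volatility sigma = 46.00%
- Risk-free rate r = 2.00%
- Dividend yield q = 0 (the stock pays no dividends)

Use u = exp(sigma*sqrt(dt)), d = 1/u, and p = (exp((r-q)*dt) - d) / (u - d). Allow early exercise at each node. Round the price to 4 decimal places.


Answer: Price = V(0,0) = 8.4823

Derivation:
dt = T/N = 0.166667
u = exp(sigma*sqrt(dt)) = 1.206585; d = 1/u = 0.828785
p = (exp((r-q)*dt) - d) / (u - d) = 0.462027
Discount per step: exp(-r*dt) = 0.996672
Stock lattice S(k, i) with i counting down-moves:
  k=0: S(0,0) = 48.4600
  k=1: S(1,0) = 58.4711; S(1,1) = 40.1629
  k=2: S(2,0) = 70.5504; S(2,1) = 48.4600; S(2,2) = 33.2864
  k=3: S(3,0) = 85.1251; S(3,1) = 58.4711; S(3,2) = 40.1629; S(3,3) = 27.5873
Terminal payoffs V(N, i) = max(S_T - K, 0):
  V(3,0) = 40.055050; V(3,1) = 13.401118; V(3,2) = 0.000000; V(3,3) = 0.000000
Backward induction: V(k, i) = exp(-r*dt) * [p * V(k+1, i) + (1-p) * V(k+1, i+1)]; then take max(V_cont, immediate exercise) for American.
  V(2,0) = exp(-r*dt) * [p*40.055050 + (1-p)*13.401118] = 25.630369; exercise = 25.480386; V(2,0) = max -> 25.630369
  V(2,1) = exp(-r*dt) * [p*13.401118 + (1-p)*0.000000] = 6.171070; exercise = 3.390000; V(2,1) = max -> 6.171070
  V(2,2) = exp(-r*dt) * [p*0.000000 + (1-p)*0.000000] = 0.000000; exercise = 0.000000; V(2,2) = max -> 0.000000
  V(1,0) = exp(-r*dt) * [p*25.630369 + (1-p)*6.171070] = 15.111330; exercise = 13.401118; V(1,0) = max -> 15.111330
  V(1,1) = exp(-r*dt) * [p*6.171070 + (1-p)*0.000000] = 2.841711; exercise = 0.000000; V(1,1) = max -> 2.841711
  V(0,0) = exp(-r*dt) * [p*15.111330 + (1-p)*2.841711] = 8.482280; exercise = 3.390000; V(0,0) = max -> 8.482280


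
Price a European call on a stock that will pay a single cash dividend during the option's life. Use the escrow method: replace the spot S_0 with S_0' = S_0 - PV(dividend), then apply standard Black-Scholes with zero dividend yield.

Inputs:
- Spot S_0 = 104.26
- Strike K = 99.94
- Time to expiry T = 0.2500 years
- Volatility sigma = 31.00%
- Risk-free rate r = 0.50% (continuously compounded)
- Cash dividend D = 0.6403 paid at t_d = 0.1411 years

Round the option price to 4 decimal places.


PV(D) = D * exp(-r * t_d) = 0.6403 * 0.99929475 = 0.63984843
S_0' = S_0 - PV(D) = 104.2600 - 0.63984843 = 103.62015157
d1 = (ln(S_0'/K) + (r + sigma^2/2)*T) / (sigma*sqrt(T)) = 0.31886657
d2 = d1 - sigma*sqrt(T) = 0.16386657
exp(-rT) = 0.99875078
N(d1) = 0.62508615; N(d2) = 0.56508191
C = S_0' * N(d1) - K * exp(-rT) * N(d2) = 103.62015157 * 0.62508615 - 99.9400 * 0.99875078 * 0.56508191 = 8.3678

Answer: Price = 8.3678


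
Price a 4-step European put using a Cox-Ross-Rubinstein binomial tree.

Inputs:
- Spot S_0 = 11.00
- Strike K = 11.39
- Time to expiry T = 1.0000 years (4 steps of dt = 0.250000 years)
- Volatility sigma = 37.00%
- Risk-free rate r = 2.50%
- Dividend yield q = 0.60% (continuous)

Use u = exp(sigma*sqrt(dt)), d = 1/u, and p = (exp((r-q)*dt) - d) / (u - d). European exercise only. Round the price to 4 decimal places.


dt = T/N = 0.250000
u = exp(sigma*sqrt(dt)) = 1.203218; d = 1/u = 0.831104
p = (exp((r-q)*dt) - d) / (u - d) = 0.466677
Discount per step: exp(-r*dt) = 0.993769
Stock lattice S(k, i) with i counting down-moves:
  k=0: S(0,0) = 11.0000
  k=1: S(1,0) = 13.2354; S(1,1) = 9.1421
  k=2: S(2,0) = 15.9251; S(2,1) = 11.0000; S(2,2) = 7.5981
  k=3: S(3,0) = 19.1614; S(3,1) = 13.2354; S(3,2) = 9.1421; S(3,3) = 6.3148
  k=4: S(4,0) = 23.0553; S(4,1) = 15.9251; S(4,2) = 11.0000; S(4,3) = 7.5981; S(4,4) = 5.2483
Terminal payoffs V(N, i) = max(K - S_T, 0):
  V(4,0) = 0.000000; V(4,1) = 0.000000; V(4,2) = 0.390000; V(4,3) = 3.791922; V(4,4) = 6.141747
Backward induction: V(k, i) = exp(-r*dt) * [p * V(k+1, i) + (1-p) * V(k+1, i+1)].
  V(3,0) = exp(-r*dt) * [p*0.000000 + (1-p)*0.000000] = 0.000000
  V(3,1) = exp(-r*dt) * [p*0.000000 + (1-p)*0.390000] = 0.206700
  V(3,2) = exp(-r*dt) * [p*0.390000 + (1-p)*3.791922] = 2.190590
  V(3,3) = exp(-r*dt) * [p*3.791922 + (1-p)*6.141747] = 5.013705
  V(2,0) = exp(-r*dt) * [p*0.000000 + (1-p)*0.206700] = 0.109551
  V(2,1) = exp(-r*dt) * [p*0.206700 + (1-p)*2.190590] = 1.256875
  V(2,2) = exp(-r*dt) * [p*2.190590 + (1-p)*5.013705] = 3.673194
  V(1,0) = exp(-r*dt) * [p*0.109551 + (1-p)*1.256875] = 0.716951
  V(1,1) = exp(-r*dt) * [p*1.256875 + (1-p)*3.673194] = 2.529694
  V(0,0) = exp(-r*dt) * [p*0.716951 + (1-p)*2.529694] = 1.673238

Answer: Price = V(0,0) = 1.6732


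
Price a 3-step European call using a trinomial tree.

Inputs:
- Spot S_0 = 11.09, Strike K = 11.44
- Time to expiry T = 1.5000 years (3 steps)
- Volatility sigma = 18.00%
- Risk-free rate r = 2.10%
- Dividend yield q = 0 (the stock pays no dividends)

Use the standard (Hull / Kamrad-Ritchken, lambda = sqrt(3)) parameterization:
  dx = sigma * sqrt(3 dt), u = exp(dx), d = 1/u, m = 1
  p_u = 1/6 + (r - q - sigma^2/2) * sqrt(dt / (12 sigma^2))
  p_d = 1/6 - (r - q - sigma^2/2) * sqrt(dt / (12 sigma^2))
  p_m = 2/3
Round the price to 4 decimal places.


Answer: Price = V(0,0) = 0.9458

Derivation:
dt = T/N = 0.500000; dx = sigma*sqrt(3*dt) = 0.220454
u = exp(dx) = 1.246643; d = 1/u = 0.802154
p_u = 0.172110, p_m = 0.666667, p_d = 0.161223
Discount per step: exp(-r*dt) = 0.989555
Stock lattice S(k, j) with j the centered position index:
  k=0: S(0,+0) = 11.0900
  k=1: S(1,-1) = 8.8959; S(1,+0) = 11.0900; S(1,+1) = 13.8253
  k=2: S(2,-2) = 7.1359; S(2,-1) = 8.8959; S(2,+0) = 11.0900; S(2,+1) = 13.8253; S(2,+2) = 17.2352
  k=3: S(3,-3) = 5.7241; S(3,-2) = 7.1359; S(3,-1) = 8.8959; S(3,+0) = 11.0900; S(3,+1) = 13.8253; S(3,+2) = 17.2352; S(3,+3) = 21.4861
Terminal payoffs V(N, j) = max(S_T - K, 0):
  V(3,-3) = 0.000000; V(3,-2) = 0.000000; V(3,-1) = 0.000000; V(3,+0) = 0.000000; V(3,+1) = 2.385267; V(3,+2) = 5.795168; V(3,+3) = 10.046096
Backward induction: V(k, j) = exp(-r*dt) * [p_u * V(k+1, j+1) + p_m * V(k+1, j) + p_d * V(k+1, j-1)]
  V(2,-2) = exp(-r*dt) * [p_u*0.000000 + p_m*0.000000 + p_d*0.000000] = 0.000000
  V(2,-1) = exp(-r*dt) * [p_u*0.000000 + p_m*0.000000 + p_d*0.000000] = 0.000000
  V(2,+0) = exp(-r*dt) * [p_u*2.385267 + p_m*0.000000 + p_d*0.000000] = 0.406240
  V(2,+1) = exp(-r*dt) * [p_u*5.795168 + p_m*2.385267 + p_d*0.000000] = 2.560557
  V(2,+2) = exp(-r*dt) * [p_u*10.046096 + p_m*5.795168 + p_d*2.385267] = 5.914609
  V(1,-1) = exp(-r*dt) * [p_u*0.406240 + p_m*0.000000 + p_d*0.000000] = 0.069188
  V(1,+0) = exp(-r*dt) * [p_u*2.560557 + p_m*0.406240 + p_d*0.000000] = 0.704092
  V(1,+1) = exp(-r*dt) * [p_u*5.914609 + p_m*2.560557 + p_d*0.406240] = 2.761350
  V(0,+0) = exp(-r*dt) * [p_u*2.761350 + p_m*0.704092 + p_d*0.069188] = 0.945822


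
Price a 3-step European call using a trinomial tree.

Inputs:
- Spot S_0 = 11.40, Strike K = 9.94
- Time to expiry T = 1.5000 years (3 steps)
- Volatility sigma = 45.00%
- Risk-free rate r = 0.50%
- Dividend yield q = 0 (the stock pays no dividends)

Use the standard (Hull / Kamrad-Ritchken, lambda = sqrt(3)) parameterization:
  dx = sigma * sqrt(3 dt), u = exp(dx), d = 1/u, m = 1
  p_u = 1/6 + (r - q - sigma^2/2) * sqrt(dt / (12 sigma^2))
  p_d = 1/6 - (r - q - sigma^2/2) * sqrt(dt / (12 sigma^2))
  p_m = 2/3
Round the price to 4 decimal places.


dt = T/N = 0.500000; dx = sigma*sqrt(3*dt) = 0.551135
u = exp(dx) = 1.735222; d = 1/u = 0.576295
p_u = 0.123007, p_m = 0.666667, p_d = 0.210327
Discount per step: exp(-r*dt) = 0.997503
Stock lattice S(k, j) with j the centered position index:
  k=0: S(0,+0) = 11.4000
  k=1: S(1,-1) = 6.5698; S(1,+0) = 11.4000; S(1,+1) = 19.7815
  k=2: S(2,-2) = 3.7861; S(2,-1) = 6.5698; S(2,+0) = 11.4000; S(2,+1) = 19.7815; S(2,+2) = 34.3253
  k=3: S(3,-3) = 2.1819; S(3,-2) = 3.7861; S(3,-1) = 6.5698; S(3,+0) = 11.4000; S(3,+1) = 19.7815; S(3,+2) = 34.3253; S(3,+3) = 59.5621
Terminal payoffs V(N, j) = max(S_T - K, 0):
  V(3,-3) = 0.000000; V(3,-2) = 0.000000; V(3,-1) = 0.000000; V(3,+0) = 1.460000; V(3,+1) = 9.841527; V(3,+2) = 24.385336; V(3,+3) = 49.622068
Backward induction: V(k, j) = exp(-r*dt) * [p_u * V(k+1, j+1) + p_m * V(k+1, j) + p_d * V(k+1, j-1)]
  V(2,-2) = exp(-r*dt) * [p_u*0.000000 + p_m*0.000000 + p_d*0.000000] = 0.000000
  V(2,-1) = exp(-r*dt) * [p_u*1.460000 + p_m*0.000000 + p_d*0.000000] = 0.179141
  V(2,+0) = exp(-r*dt) * [p_u*9.841527 + p_m*1.460000 + p_d*0.000000] = 2.178455
  V(2,+1) = exp(-r*dt) * [p_u*24.385336 + p_m*9.841527 + p_d*1.460000] = 9.843018
  V(2,+2) = exp(-r*dt) * [p_u*49.622068 + p_m*24.385336 + p_d*9.841527] = 24.369676
  V(1,-1) = exp(-r*dt) * [p_u*2.178455 + p_m*0.179141 + p_d*0.000000] = 0.386425
  V(1,+0) = exp(-r*dt) * [p_u*9.843018 + p_m*2.178455 + p_d*0.179141] = 2.693996
  V(1,+1) = exp(-r*dt) * [p_u*24.369676 + p_m*9.843018 + p_d*2.178455] = 9.992821
  V(0,+0) = exp(-r*dt) * [p_u*9.992821 + p_m*2.693996 + p_d*0.386425] = 3.098701

Answer: Price = V(0,0) = 3.0987


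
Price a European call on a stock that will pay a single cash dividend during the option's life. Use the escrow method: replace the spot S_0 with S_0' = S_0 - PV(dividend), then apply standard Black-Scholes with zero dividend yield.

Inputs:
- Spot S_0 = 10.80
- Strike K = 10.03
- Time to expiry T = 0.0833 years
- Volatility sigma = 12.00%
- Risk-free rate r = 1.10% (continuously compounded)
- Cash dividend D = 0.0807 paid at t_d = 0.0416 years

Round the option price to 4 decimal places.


Answer: Price = 0.7020

Derivation:
PV(D) = D * exp(-r * t_d) = 0.0807 * 0.99954250 = 0.08066308
S_0' = S_0 - PV(D) = 10.8000 - 0.08066308 = 10.71933692
d1 = (ln(S_0'/K) + (r + sigma^2/2)*T) / (sigma*sqrt(T)) = 1.96294352
d2 = d1 - sigma*sqrt(T) = 1.92830944
exp(-rT) = 0.99908412
N(d1) = 0.97517363; N(d2) = 0.97309168
C = S_0' * N(d1) - K * exp(-rT) * N(d2) = 10.71933692 * 0.97517363 - 10.0300 * 0.99908412 * 0.97309168 = 0.7020
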